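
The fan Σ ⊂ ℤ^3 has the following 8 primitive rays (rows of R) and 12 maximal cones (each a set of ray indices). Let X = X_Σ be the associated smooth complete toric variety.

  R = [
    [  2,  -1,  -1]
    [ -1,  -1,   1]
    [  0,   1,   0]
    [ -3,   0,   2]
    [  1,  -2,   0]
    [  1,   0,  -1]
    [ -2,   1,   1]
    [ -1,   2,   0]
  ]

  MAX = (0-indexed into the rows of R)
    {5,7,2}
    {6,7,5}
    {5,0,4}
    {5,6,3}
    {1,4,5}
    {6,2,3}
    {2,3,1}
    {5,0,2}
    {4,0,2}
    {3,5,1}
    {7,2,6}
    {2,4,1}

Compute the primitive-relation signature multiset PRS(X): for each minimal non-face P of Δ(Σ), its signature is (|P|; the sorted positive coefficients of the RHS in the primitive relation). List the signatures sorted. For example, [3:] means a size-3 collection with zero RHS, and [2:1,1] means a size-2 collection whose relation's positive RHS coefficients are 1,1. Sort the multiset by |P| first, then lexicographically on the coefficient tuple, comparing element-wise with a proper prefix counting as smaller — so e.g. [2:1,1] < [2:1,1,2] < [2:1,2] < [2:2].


Δ(Σ) — 8 vertices, 14 min non-faces:

  P={0,6}:  v_{0} + v_{6} = 0 — sig = [2:]
  P={4,7}:  v_{4} + v_{7} = 0 — sig = [2:]
  P={0,1}:  v_{0} + v_{1} = v_{4} — sig = [2:1]
  P={0,3}:  v_{0} + v_{3} = v_{1} — sig = [2:1]
  P={1,6}:  v_{1} + v_{6} = v_{3} — sig = [2:1]
  P={1,7}:  v_{1} + v_{7} = v_{6} — sig = [2:1]
  P={4,6}:  v_{4} + v_{6} = v_{1} — sig = [2:1]
  P={0,7}:  v_{0} + v_{7} = v_{2} + v_{5} — sig = [2:1,1]
  P={3,4}:  v_{3} + v_{4} = 2·v_{1} — sig = [2:2]
  P={3,7}:  v_{3} + v_{7} = 2·v_{6} — sig = [2:2]
  P={1,2,5}:  v_{1} + v_{2} + v_{5} = 0 — sig = [3:]
  P={2,3,5}:  v_{2} + v_{3} + v_{5} = v_{6} — sig = [3:1]
  P={2,4,5}:  v_{2} + v_{4} + v_{5} = v_{0} — sig = [3:1]
  P={2,5,6}:  v_{2} + v_{5} + v_{6} = v_{7} — sig = [3:1]

Sorted signature multiset PRS(X):
[[2:], [2:], [2:1], [2:1], [2:1], [2:1], [2:1], [2:1,1], [2:2], [2:2], [3:], [3:1], [3:1], [3:1]]


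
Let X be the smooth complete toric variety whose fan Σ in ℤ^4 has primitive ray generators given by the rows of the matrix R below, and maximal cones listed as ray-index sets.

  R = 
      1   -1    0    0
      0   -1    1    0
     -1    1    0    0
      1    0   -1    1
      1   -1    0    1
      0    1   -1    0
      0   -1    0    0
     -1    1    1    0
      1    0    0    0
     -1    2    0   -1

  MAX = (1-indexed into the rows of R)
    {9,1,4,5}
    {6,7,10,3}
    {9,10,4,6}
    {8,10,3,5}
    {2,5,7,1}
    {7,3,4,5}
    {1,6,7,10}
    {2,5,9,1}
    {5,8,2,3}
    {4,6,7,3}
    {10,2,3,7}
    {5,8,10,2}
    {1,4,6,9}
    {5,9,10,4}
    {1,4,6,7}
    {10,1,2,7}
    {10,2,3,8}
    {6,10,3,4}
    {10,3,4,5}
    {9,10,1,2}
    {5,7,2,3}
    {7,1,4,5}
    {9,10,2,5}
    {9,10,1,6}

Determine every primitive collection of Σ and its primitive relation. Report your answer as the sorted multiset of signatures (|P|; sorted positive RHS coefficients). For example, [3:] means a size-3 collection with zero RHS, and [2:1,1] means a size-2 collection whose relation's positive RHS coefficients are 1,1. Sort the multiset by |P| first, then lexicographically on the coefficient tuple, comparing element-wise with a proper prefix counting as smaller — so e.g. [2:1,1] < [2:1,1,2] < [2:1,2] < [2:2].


16 minimal non-faces of Δ(Σ) (on 10 rays):

  {1,3}:  v_{1} + v_{3} = 0  ⟹  sig = [2:]
  {2,6}:  v_{2} + v_{6} = 0  ⟹  sig = [2:]
  {2,4}:  v_{2} + v_{4} = v_{5}  ⟹  sig = [2:1]
  {5,6}:  v_{5} + v_{6} = v_{4}  ⟹  sig = [2:1]
  {7,9}:  v_{7} + v_{9} = v_{1}  ⟹  sig = [2:1]
  {3,9}:  v_{3} + v_{9} = v_{5} + v_{10}  ⟹  sig = [2:1,1]
  {7,8}:  v_{7} + v_{8} = v_{2} + v_{3}  ⟹  sig = [2:1,1]
  {1,8}:  v_{1} + v_{8} = v_{2} + v_{5} + v_{10}  ⟹  sig = [2:1,1,1]
  {6,8}:  v_{6} + v_{8} = v_{3} + v_{5} + v_{10}  ⟹  sig = [2:1,1,1]
  {4,8}:  v_{4} + v_{8} = v_{3} + 2·v_{5} + v_{10}  ⟹  sig = [2:1,1,2]
  {8,9}:  v_{8} + v_{9} = v_{2} + 2·v_{5} + 2·v_{10}  ⟹  sig = [2:1,2,2]
  {5,7,10}:  v_{5} + v_{7} + v_{10} = 0  ⟹  sig = [3:]
  {1,5,10}:  v_{1} + v_{5} + v_{10} = v_{9}  ⟹  sig = [3:1]
  {4,7,10}:  v_{4} + v_{7} + v_{10} = v_{6}  ⟹  sig = [3:1]
  {1,4,10}:  v_{1} + v_{4} + v_{10} = v_{6} + v_{9}  ⟹  sig = [3:1,1]
  {2,3,5,10}:  v_{2} + v_{3} + v_{5} + v_{10} = v_{8}  ⟹  sig = [4:1]

Signatures (|P|; sorted positive RHS coefficients), sorted:
    |P|=2: 11 collections, coeffs (), (), (1), (1), (1), (1,1), (1,1), (1,1,1), (1,1,1), (1,1,2), (1,2,2)
    |P|=3: 4 collections, coeffs (), (1), (1), (1,1)
    |P|=4: 1 collection, coeffs (1)


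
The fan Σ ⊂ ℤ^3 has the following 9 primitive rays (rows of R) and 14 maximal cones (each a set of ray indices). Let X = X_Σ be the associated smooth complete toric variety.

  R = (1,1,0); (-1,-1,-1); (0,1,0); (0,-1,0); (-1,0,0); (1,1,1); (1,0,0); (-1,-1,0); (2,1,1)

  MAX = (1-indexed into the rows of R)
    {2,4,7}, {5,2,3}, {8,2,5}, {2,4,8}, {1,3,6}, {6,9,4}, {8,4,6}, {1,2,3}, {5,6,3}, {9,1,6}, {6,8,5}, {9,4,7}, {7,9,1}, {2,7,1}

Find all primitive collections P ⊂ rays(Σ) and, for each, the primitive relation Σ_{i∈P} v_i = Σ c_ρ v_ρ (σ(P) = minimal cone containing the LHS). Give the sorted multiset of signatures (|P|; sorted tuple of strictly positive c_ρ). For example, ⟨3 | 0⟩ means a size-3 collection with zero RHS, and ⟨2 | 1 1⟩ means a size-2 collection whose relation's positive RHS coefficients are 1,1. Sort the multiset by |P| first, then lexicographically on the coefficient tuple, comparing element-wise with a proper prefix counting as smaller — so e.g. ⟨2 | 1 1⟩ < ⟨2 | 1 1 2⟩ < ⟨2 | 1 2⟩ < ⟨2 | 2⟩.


Σ has 15 primitive collections:

  {1,8}:  v_{1} + v_{8} = 0 ; sig = ⟨2 | 0⟩
  {2,6}:  v_{2} + v_{6} = 0 ; sig = ⟨2 | 0⟩
  {3,4}:  v_{3} + v_{4} = 0 ; sig = ⟨2 | 0⟩
  {5,7}:  v_{5} + v_{7} = 0 ; sig = ⟨2 | 0⟩
  {1,4}:  v_{1} + v_{4} = v_{7} ; sig = ⟨2 | 1⟩
  {1,5}:  v_{1} + v_{5} = v_{3} ; sig = ⟨2 | 1⟩
  {2,9}:  v_{2} + v_{9} = v_{7} ; sig = ⟨2 | 1⟩
  {3,7}:  v_{3} + v_{7} = v_{1} ; sig = ⟨2 | 1⟩
  {3,8}:  v_{3} + v_{8} = v_{5} ; sig = ⟨2 | 1⟩
  {4,5}:  v_{4} + v_{5} = v_{8} ; sig = ⟨2 | 1⟩
  {5,9}:  v_{5} + v_{9} = v_{6} ; sig = ⟨2 | 1⟩
  {6,7}:  v_{6} + v_{7} = v_{9} ; sig = ⟨2 | 1⟩
  {7,8}:  v_{7} + v_{8} = v_{4} ; sig = ⟨2 | 1⟩
  {3,9}:  v_{3} + v_{9} = v_{1} + v_{6} ; sig = ⟨2 | 1 1⟩
  {8,9}:  v_{8} + v_{9} = v_{4} + v_{6} ; sig = ⟨2 | 1 1⟩

Sorted signature multiset PRS(X):
{ ⟨2 | 0⟩ ×4,  ⟨2 | 1⟩ ×9,  ⟨2 | 1 1⟩ ×2 }


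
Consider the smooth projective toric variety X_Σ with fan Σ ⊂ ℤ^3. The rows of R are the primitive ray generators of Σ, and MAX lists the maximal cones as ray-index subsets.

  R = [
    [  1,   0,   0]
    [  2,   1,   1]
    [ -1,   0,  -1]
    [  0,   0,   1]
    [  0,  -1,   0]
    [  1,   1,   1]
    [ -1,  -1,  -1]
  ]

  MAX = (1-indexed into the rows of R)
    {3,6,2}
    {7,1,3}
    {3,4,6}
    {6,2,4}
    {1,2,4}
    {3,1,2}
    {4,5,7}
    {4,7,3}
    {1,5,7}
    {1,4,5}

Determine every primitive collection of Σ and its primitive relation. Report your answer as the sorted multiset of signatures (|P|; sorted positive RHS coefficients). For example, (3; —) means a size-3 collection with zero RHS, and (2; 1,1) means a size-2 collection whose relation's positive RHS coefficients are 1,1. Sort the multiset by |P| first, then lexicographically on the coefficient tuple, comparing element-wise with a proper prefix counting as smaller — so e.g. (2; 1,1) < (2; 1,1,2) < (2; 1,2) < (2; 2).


9 minimal non-faces of Δ(Σ) (on 7 rays):

  {6,7}:  v_{6} + v_{7} = 0  ⟹  sig = (2; —)
  {1,6}:  v_{1} + v_{6} = v_{2}  ⟹  sig = (2; 1)
  {2,7}:  v_{2} + v_{7} = v_{1}  ⟹  sig = (2; 1)
  {3,5}:  v_{3} + v_{5} = v_{7}  ⟹  sig = (2; 1)
  {5,6}:  v_{5} + v_{6} = v_{1} + v_{4}  ⟹  sig = (2; 1,1)
  {2,5}:  v_{2} + v_{5} = 2·v_{1} + v_{4}  ⟹  sig = (2; 1,2)
  {1,3,4}:  v_{1} + v_{3} + v_{4} = 0  ⟹  sig = (3; —)
  {1,4,7}:  v_{1} + v_{4} + v_{7} = v_{5}  ⟹  sig = (3; 1)
  {2,3,4}:  v_{2} + v_{3} + v_{4} = v_{6}  ⟹  sig = (3; 1)

Hence PRS(X_Σ) =
    |P|=2: 6 collections, coeffs (), (1), (1), (1), (1,1), (1,2)
    |P|=3: 3 collections, coeffs (), (1), (1)


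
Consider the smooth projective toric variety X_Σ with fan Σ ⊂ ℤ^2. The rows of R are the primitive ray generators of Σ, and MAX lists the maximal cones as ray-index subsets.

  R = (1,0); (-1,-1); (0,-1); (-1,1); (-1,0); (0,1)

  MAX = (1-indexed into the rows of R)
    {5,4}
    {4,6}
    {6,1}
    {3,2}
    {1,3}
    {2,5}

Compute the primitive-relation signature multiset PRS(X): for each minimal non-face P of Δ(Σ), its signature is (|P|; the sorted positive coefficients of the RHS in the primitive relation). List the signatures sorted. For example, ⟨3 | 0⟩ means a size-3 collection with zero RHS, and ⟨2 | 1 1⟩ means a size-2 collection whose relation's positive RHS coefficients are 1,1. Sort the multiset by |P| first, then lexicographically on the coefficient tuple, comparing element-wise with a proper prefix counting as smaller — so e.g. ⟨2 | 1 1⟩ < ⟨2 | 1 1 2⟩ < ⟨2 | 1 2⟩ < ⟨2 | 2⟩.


|primitive collections| = 9. Relations:

  P={1,5}:  v_{1} + v_{5} = 0  →  sig = ⟨2 | 0⟩
  P={3,6}:  v_{3} + v_{6} = 0  →  sig = ⟨2 | 0⟩
  P={1,2}:  v_{1} + v_{2} = v_{3}  →  sig = ⟨2 | 1⟩
  P={1,4}:  v_{1} + v_{4} = v_{6}  →  sig = ⟨2 | 1⟩
  P={2,6}:  v_{2} + v_{6} = v_{5}  →  sig = ⟨2 | 1⟩
  P={3,4}:  v_{3} + v_{4} = v_{5}  →  sig = ⟨2 | 1⟩
  P={3,5}:  v_{3} + v_{5} = v_{2}  →  sig = ⟨2 | 1⟩
  P={5,6}:  v_{5} + v_{6} = v_{4}  →  sig = ⟨2 | 1⟩
  P={2,4}:  v_{2} + v_{4} = 2·v_{5}  →  sig = ⟨2 | 2⟩

Hence PRS(X_Σ) =
[⟨2 | 0⟩, ⟨2 | 0⟩, ⟨2 | 1⟩, ⟨2 | 1⟩, ⟨2 | 1⟩, ⟨2 | 1⟩, ⟨2 | 1⟩, ⟨2 | 1⟩, ⟨2 | 2⟩]


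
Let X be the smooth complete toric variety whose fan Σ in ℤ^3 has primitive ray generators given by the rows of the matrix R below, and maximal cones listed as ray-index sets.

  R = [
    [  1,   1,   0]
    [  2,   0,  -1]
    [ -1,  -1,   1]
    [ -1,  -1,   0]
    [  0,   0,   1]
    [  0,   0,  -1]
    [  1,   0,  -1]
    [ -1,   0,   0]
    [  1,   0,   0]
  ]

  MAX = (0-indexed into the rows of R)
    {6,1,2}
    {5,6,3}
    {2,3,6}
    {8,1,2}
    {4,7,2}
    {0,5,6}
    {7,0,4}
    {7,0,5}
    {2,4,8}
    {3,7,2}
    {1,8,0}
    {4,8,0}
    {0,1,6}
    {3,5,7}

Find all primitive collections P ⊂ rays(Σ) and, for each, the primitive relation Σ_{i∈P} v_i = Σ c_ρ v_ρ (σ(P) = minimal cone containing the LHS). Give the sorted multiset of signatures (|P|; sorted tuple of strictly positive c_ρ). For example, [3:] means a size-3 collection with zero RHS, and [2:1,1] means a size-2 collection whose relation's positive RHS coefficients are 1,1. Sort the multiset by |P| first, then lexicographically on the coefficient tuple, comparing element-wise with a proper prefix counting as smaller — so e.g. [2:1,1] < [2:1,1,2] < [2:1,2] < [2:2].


|primitive collections| = 15. Relations:

  • {0,3}:  v_{0} + v_{3} = 0  so sig = [2:]
  • {4,5}:  v_{4} + v_{5} = 0  so sig = [2:]
  • {7,8}:  v_{7} + v_{8} = 0  so sig = [2:]
  • {0,2}:  v_{0} + v_{2} = v_{4}  so sig = [2:1]
  • {1,7}:  v_{1} + v_{7} = v_{6}  so sig = [2:1]
  • {2,5}:  v_{2} + v_{5} = v_{3}  so sig = [2:1]
  • {3,4}:  v_{3} + v_{4} = v_{2}  so sig = [2:1]
  • {4,6}:  v_{4} + v_{6} = v_{8}  so sig = [2:1]
  • {5,8}:  v_{5} + v_{8} = v_{6}  so sig = [2:1]
  • {6,7}:  v_{6} + v_{7} = v_{5}  so sig = [2:1]
  • {6,8}:  v_{6} + v_{8} = v_{1}  so sig = [2:1]
  • {3,8}:  v_{3} + v_{8} = v_{2} + v_{6}  so sig = [2:1,1]
  • {1,3}:  v_{1} + v_{3} = v_{2} + 2·v_{6}  so sig = [2:1,2]
  • {1,4}:  v_{1} + v_{4} = 2·v_{8}  so sig = [2:2]
  • {1,5}:  v_{1} + v_{5} = 2·v_{6}  so sig = [2:2]

Sorted signature multiset PRS(X):
    |P|=2: 15 collections, coeffs (), (), (), (1), (1), (1), (1), (1), (1), (1), (1), (1,1), (1,2), (2), (2)


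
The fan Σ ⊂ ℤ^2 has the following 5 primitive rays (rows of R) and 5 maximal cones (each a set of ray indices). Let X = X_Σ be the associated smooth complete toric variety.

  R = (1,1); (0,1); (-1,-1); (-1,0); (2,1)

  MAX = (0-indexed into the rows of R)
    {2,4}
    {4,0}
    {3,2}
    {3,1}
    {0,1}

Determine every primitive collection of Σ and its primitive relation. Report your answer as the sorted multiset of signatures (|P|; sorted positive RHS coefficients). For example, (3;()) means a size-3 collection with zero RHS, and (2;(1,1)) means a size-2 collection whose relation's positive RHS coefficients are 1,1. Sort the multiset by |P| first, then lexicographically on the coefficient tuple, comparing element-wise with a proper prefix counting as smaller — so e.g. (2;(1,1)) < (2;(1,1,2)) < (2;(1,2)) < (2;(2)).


Δ(Σ) — 5 vertices, 5 min non-faces:

  • {0,2}:  v_{0} + v_{2} = 0  ⟹  sig = (2;())
  • {0,3}:  v_{0} + v_{3} = v_{1}  ⟹  sig = (2;(1))
  • {1,2}:  v_{1} + v_{2} = v_{3}  ⟹  sig = (2;(1))
  • {3,4}:  v_{3} + v_{4} = v_{0}  ⟹  sig = (2;(1))
  • {1,4}:  v_{1} + v_{4} = 2·v_{0}  ⟹  sig = (2;(2))

so the primitive-relation signature multiset is
    |P|=2: 5 collections, coeffs (), (1), (1), (1), (2)


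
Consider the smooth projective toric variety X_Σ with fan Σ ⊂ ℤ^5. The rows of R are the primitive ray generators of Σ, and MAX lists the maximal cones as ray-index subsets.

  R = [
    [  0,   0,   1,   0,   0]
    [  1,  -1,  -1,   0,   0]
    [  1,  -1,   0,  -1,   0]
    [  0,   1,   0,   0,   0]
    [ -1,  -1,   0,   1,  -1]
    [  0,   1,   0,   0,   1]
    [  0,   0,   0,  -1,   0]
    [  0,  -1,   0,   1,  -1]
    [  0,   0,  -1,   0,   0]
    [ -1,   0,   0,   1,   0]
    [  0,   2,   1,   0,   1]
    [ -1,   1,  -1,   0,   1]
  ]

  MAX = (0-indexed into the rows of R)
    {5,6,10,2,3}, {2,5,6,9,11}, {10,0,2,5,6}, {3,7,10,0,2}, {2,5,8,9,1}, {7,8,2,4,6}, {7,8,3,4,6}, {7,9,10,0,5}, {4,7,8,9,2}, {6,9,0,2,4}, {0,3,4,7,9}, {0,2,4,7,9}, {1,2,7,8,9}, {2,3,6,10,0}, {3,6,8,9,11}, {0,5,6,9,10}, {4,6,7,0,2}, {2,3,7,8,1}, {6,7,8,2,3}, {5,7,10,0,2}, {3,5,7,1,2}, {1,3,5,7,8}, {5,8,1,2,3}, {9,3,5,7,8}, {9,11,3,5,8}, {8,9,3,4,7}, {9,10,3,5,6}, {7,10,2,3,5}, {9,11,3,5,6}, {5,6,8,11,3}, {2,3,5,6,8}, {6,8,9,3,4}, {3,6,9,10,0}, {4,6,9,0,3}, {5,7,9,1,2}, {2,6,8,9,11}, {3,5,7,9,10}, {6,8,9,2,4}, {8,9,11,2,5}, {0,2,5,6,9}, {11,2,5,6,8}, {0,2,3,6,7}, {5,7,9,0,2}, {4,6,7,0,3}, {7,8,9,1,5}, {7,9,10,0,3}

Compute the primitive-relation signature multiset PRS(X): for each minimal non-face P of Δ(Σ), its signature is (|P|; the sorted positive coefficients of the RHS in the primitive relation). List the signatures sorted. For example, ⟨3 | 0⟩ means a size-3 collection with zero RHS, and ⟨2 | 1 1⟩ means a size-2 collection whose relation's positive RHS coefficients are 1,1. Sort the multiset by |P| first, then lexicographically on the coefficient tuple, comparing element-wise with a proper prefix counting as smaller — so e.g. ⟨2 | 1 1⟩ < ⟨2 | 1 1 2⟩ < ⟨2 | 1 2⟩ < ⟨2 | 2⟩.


|primitive collections| = 24. Relations:

  • {0,8}:  v_{0} + v_{8} = 0  ⇒ sig = ⟨2 | 0⟩
  • {4,5}:  v_{4} + v_{5} = v_{9}  ⇒ sig = ⟨2 | 1⟩
  • {1,6}:  v_{1} + v_{6} = v_{2} + v_{8}  ⇒ sig = ⟨2 | 1 1⟩
  • {7,11}:  v_{7} + v_{11} = v_{8} + v_{9}  ⇒ sig = ⟨2 | 1 1⟩
  • {8,10}:  v_{8} + v_{10} = v_{3} + v_{5}  ⇒ sig = ⟨2 | 1 1⟩
  • {0,1}:  v_{0} + v_{1} = v_{2} + v_{5} + v_{7}  ⇒ sig = ⟨2 | 1 1 1⟩
  • {0,11}:  v_{0} + v_{11} = v_{5} + v_{6} + v_{9}  ⇒ sig = ⟨2 | 1 1 1⟩
  • {4,10}:  v_{4} + v_{10} = v_{0} + v_{3} + v_{9}  ⇒ sig = ⟨2 | 1 1 1⟩
  • {1,4}:  v_{1} + v_{4} = v_{2} + v_{7} + v_{8} + v_{9}  ⇒ sig = ⟨2 | 1 1 1 1⟩
  • {1,10}:  v_{1} + v_{10} = v_{2} + v_{3} + 2·v_{5} + v_{7}  ⇒ sig = ⟨2 | 1 1 1 2⟩
  • {1,11}:  v_{1} + v_{11} = v_{2} + v_{5} + 2·v_{8} + v_{9}  ⇒ sig = ⟨2 | 1 1 1 2⟩
  • {10,11}:  v_{10} + v_{11} = v_{3} + 2·v_{5} + v_{6} + v_{9}  ⇒ sig = ⟨2 | 1 1 1 2⟩
  • {4,11}:  v_{4} + v_{11} = v_{6} + v_{8} + 2·v_{9}  ⇒ sig = ⟨2 | 1 1 2⟩
  • {2,3,9}:  v_{2} + v_{3} + v_{9} = 0  ⇒ sig = ⟨3 | 0⟩
  • {5,6,7}:  v_{5} + v_{6} + v_{7} = 0  ⇒ sig = ⟨3 | 0⟩
  • {0,3,5}:  v_{0} + v_{3} + v_{5} = v_{10}  ⇒ sig = ⟨3 | 1⟩
  • {6,7,9}:  v_{6} + v_{7} + v_{9} = v_{4}  ⇒ sig = ⟨3 | 1⟩
  • {2,3,4}:  v_{2} + v_{3} + v_{4} = v_{6} + v_{7}  ⇒ sig = ⟨3 | 1 1⟩
  • {2,9,10}:  v_{2} + v_{9} + v_{10} = v_{0} + v_{5}  ⇒ sig = ⟨3 | 1 1⟩
  • {6,7,10}:  v_{6} + v_{7} + v_{10} = v_{0} + v_{3}  ⇒ sig = ⟨3 | 1 1⟩
  • {1,3,9}:  v_{1} + v_{3} + v_{9} = v_{5} + v_{7} + v_{8}  ⇒ sig = ⟨3 | 1 1 1⟩
  • {2,3,11}:  v_{2} + v_{3} + v_{11} = v_{5} + v_{6} + v_{8}  ⇒ sig = ⟨3 | 1 1 1⟩
  • {2,5,7,8}:  v_{2} + v_{5} + v_{7} + v_{8} = v_{1}  ⇒ sig = ⟨4 | 1⟩
  • {5,6,8,9}:  v_{5} + v_{6} + v_{8} + v_{9} = v_{11}  ⇒ sig = ⟨4 | 1⟩

Signatures (|P|; sorted positive RHS coefficients), sorted:
{ ⟨2 | 0⟩,  ⟨2 | 1⟩,  ⟨2 | 1 1⟩ ×3,  ⟨2 | 1 1 1⟩ ×3,  ⟨2 | 1 1 1 1⟩,  ⟨2 | 1 1 1 2⟩ ×3,  ⟨2 | 1 1 2⟩,  ⟨3 | 0⟩ ×2,  ⟨3 | 1⟩ ×2,  ⟨3 | 1 1⟩ ×3,  ⟨3 | 1 1 1⟩ ×2,  ⟨4 | 1⟩ ×2 }


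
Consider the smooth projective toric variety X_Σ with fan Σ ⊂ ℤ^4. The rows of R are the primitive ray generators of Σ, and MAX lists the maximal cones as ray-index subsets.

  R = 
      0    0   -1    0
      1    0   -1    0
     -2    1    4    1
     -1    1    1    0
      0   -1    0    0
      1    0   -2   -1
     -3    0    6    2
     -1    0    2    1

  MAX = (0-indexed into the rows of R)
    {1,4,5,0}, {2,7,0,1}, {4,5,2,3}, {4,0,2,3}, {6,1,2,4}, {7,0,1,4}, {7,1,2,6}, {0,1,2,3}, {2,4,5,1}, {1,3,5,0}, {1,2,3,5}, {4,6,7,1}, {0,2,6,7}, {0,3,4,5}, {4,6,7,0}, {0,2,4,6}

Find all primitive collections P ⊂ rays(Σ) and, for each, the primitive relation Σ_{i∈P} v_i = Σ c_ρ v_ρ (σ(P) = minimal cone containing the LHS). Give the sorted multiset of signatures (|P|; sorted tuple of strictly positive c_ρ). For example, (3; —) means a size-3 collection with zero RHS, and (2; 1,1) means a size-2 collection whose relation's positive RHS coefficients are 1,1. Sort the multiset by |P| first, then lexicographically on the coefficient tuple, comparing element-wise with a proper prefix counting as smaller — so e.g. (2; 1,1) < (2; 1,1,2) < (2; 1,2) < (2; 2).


9 collections generate NE(X_Σ); each relation:

  • {5,7}:  v_{5} + v_{7} = 0 — sig = (2; —)
  • {3,7}:  v_{3} + v_{7} = v_{0} + v_{2} — sig = (2; 1,1)
  • {5,6}:  v_{5} + v_{6} = v_{2} + v_{4} — sig = (2; 1,1)
  • {3,6}:  v_{3} + v_{6} = v_{0} + 2·v_{2} + v_{4} — sig = (2; 1,1,2)
  • {1,3,4}:  v_{1} + v_{3} + v_{4} = 0 — sig = (3; —)
  • {0,2,5}:  v_{0} + v_{2} + v_{5} = v_{3} — sig = (3; 1)
  • {2,4,7}:  v_{2} + v_{4} + v_{7} = v_{6} — sig = (3; 1)
  • {0,1,6}:  v_{0} + v_{1} + v_{6} = 2·v_{7} — sig = (3; 2)
  • {0,1,2,4}:  v_{0} + v_{1} + v_{2} + v_{4} = v_{7} — sig = (4; 1)

Signatures (|P|; sorted positive RHS coefficients), sorted:
    (2; —)
    (2; 1,1)
    (2; 1,1)
    (2; 1,1,2)
    (3; —)
    (3; 1)
    (3; 1)
    (3; 2)
    (4; 1)


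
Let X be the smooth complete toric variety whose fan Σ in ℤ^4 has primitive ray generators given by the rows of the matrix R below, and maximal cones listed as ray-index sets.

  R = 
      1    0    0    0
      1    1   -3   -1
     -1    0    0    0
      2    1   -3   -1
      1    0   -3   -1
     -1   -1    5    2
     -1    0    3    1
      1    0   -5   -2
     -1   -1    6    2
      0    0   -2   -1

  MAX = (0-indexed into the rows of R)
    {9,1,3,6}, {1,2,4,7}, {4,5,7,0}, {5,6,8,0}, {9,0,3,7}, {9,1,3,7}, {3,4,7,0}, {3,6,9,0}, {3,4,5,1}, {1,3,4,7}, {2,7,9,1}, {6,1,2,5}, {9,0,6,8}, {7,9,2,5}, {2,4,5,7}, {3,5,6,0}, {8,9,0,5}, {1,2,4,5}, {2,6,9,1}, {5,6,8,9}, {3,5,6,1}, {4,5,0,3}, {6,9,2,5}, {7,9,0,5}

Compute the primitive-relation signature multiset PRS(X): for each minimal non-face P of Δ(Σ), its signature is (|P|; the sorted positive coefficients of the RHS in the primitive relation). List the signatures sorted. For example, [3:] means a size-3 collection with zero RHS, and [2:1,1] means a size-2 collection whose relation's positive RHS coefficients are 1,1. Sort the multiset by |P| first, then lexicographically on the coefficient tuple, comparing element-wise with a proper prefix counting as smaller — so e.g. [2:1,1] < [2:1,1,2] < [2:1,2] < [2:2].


Minimal non-faces — 16 found among 10 rays, 24 max cones:

  • {0,2}:  v_{0} + v_{2} = 0  ⟹  sig = [2:]
  • {4,6}:  v_{4} + v_{6} = 0  ⟹  sig = [2:]
  • {0,1}:  v_{0} + v_{1} = v_{3}  ⟹  sig = [2:1]
  • {2,3}:  v_{2} + v_{3} = v_{1}  ⟹  sig = [2:1]
  • {4,9}:  v_{4} + v_{9} = v_{7}  ⟹  sig = [2:1]
  • {6,7}:  v_{6} + v_{7} = v_{9}  ⟹  sig = [2:1]
  • {1,8}:  v_{1} + v_{8} = v_{0} + v_{6}  ⟹  sig = [2:1,1]
  • {2,8}:  v_{2} + v_{8} = v_{5} + v_{6} + v_{9}  ⟹  sig = [2:1,1,1]
  • {4,8}:  v_{4} + v_{8} = v_{0} + v_{5} + v_{9}  ⟹  sig = [2:1,1,1]
  • {7,8}:  v_{7} + v_{8} = v_{0} + v_{5} + 2·v_{9}  ⟹  sig = [2:1,1,2]
  • {3,8}:  v_{3} + v_{8} = 2·v_{0} + v_{6}  ⟹  sig = [2:1,2]
  • {1,5,9}:  v_{1} + v_{5} + v_{9} = 0  ⟹  sig = [3:]
  • {1,5,7}:  v_{1} + v_{5} + v_{7} = v_{4}  ⟹  sig = [3:1]
  • {3,5,9}:  v_{3} + v_{5} + v_{9} = v_{0}  ⟹  sig = [3:1]
  • {3,5,7}:  v_{3} + v_{5} + v_{7} = v_{0} + v_{4}  ⟹  sig = [3:1,1]
  • {0,5,6,9}:  v_{0} + v_{5} + v_{6} + v_{9} = v_{8}  ⟹  sig = [4:1]

Sorted signature multiset PRS(X):
    |P|=2: 11 collections, coeffs (), (), (1), (1), (1), (1), (1,1), (1,1,1), (1,1,1), (1,1,2), (1,2)
    |P|=3: 4 collections, coeffs (), (1), (1), (1,1)
    |P|=4: 1 collection, coeffs (1)


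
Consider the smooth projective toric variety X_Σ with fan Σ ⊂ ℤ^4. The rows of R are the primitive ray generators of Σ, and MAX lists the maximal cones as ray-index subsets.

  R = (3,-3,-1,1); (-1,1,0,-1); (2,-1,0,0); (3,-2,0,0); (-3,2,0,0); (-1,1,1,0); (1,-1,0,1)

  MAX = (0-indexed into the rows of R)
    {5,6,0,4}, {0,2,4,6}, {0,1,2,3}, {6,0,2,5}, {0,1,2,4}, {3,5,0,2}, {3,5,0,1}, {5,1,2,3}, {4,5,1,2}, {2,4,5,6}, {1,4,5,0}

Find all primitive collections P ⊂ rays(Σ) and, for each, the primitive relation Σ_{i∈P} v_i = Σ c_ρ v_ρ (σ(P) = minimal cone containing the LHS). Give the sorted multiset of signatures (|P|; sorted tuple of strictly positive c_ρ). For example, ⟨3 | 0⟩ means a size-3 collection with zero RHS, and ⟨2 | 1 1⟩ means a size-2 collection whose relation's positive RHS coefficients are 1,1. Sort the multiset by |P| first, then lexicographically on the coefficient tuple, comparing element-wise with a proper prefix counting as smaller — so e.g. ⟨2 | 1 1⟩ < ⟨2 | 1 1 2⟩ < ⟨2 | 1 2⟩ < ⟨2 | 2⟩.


Σ has 5 primitive collections:

  {1,6}:  v_{1} + v_{6} = 0  →  sig = ⟨2 | 0⟩
  {3,4}:  v_{3} + v_{4} = 0  →  sig = ⟨2 | 0⟩
  {3,6}:  v_{3} + v_{6} = v_{0} + v_{2} + v_{5}  →  sig = ⟨2 | 1 1 1⟩
  {0,1,2,5}:  v_{0} + v_{1} + v_{2} + v_{5} = v_{3}  →  sig = ⟨4 | 1⟩
  {0,2,4,5}:  v_{0} + v_{2} + v_{4} + v_{5} = v_{6}  →  sig = ⟨4 | 1⟩

Hence PRS(X_Σ) =
    |P|=2: 3 collections, coeffs (), (), (1,1,1)
    |P|=4: 2 collections, coeffs (1), (1)


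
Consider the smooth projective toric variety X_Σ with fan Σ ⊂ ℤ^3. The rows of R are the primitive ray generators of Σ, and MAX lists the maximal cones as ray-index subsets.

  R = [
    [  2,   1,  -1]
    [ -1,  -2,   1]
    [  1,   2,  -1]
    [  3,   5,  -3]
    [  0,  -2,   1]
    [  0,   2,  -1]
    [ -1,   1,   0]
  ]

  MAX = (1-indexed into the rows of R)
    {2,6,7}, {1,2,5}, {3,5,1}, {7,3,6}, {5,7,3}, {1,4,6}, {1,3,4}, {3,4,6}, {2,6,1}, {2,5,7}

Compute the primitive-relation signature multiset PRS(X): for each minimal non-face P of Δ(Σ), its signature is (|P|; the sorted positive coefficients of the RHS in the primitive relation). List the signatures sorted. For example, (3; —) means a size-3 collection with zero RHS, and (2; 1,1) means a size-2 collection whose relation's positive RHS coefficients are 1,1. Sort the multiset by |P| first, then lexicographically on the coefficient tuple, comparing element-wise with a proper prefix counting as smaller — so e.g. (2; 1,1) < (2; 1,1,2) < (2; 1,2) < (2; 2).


Δ(Σ) — 7 vertices, 7 min non-faces:

  P = {2,3}:  v_{2} + v_{3} = 0  ⟹  sig = (2; —)
  P = {5,6}:  v_{5} + v_{6} = 0  ⟹  sig = (2; —)
  P = {1,7}:  v_{1} + v_{7} = v_{3}  ⟹  sig = (2; 1)
  P = {2,4}:  v_{2} + v_{4} = v_{1} + v_{6}  ⟹  sig = (2; 1,1)
  P = {4,5}:  v_{4} + v_{5} = v_{1} + v_{3}  ⟹  sig = (2; 1,1)
  P = {4,7}:  v_{4} + v_{7} = 2·v_{3} + v_{6}  ⟹  sig = (2; 1,2)
  P = {1,3,6}:  v_{1} + v_{3} + v_{6} = v_{4}  ⟹  sig = (3; 1)

Signatures (|P|; sorted positive RHS coefficients), sorted:
{ (2; —) ×2,  (2; 1),  (2; 1,1) ×2,  (2; 1,2),  (3; 1) }


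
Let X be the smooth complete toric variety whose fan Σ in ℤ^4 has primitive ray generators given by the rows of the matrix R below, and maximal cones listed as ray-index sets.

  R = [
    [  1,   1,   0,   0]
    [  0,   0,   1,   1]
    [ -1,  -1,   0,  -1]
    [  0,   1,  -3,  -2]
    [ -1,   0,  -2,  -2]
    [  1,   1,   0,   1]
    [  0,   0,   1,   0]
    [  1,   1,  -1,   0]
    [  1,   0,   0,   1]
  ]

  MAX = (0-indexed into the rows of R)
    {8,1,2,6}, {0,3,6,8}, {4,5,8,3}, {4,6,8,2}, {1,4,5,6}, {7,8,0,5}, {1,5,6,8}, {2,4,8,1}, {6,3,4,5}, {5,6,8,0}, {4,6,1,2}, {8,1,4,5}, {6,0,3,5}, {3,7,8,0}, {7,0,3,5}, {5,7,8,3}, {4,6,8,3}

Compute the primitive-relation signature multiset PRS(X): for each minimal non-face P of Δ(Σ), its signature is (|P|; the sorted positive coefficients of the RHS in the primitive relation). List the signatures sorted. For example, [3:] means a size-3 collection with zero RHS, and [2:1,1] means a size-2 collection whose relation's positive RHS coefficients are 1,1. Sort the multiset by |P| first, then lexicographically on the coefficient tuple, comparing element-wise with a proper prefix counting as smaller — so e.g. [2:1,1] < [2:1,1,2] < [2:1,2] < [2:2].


14 collections generate NE(X_Σ); each relation:

  P = {2,5}:  v_{2} + v_{5} = 0  ⇒ sig = [2:]
  P = {1,7}:  v_{1} + v_{7} = v_{5}  ⇒ sig = [2:1]
  P = {4,7}:  v_{4} + v_{7} = v_{3}  ⇒ sig = [2:1]
  P = {6,7}:  v_{6} + v_{7} = v_{0}  ⇒ sig = [2:1]
  P = {0,1}:  v_{0} + v_{1} = v_{5} + v_{6}  ⇒ sig = [2:1,1]
  P = {0,4}:  v_{0} + v_{4} = v_{3} + v_{6}  ⇒ sig = [2:1,1]
  P = {1,3}:  v_{1} + v_{3} = v_{4} + v_{5}  ⇒ sig = [2:1,1]
  P = {2,7}:  v_{2} + v_{7} = v_{4} + v_{6} + v_{8}  ⇒ sig = [2:1,1,1]
  P = {0,2}:  v_{0} + v_{2} = v_{4} + 2·v_{6} + v_{8}  ⇒ sig = [2:1,1,2]
  P = {2,3}:  v_{2} + v_{3} = 2·v_{4} + v_{6} + v_{8}  ⇒ sig = [2:1,1,2]
  P = {1,4,6,8}:  v_{1} + v_{4} + v_{6} + v_{8} = 0  ⇒ sig = [4:]
  P = {4,5,6,8}:  v_{4} + v_{5} + v_{6} + v_{8} = v_{7}  ⇒ sig = [4:1]
  P = {3,5,6,8}:  v_{3} + v_{5} + v_{6} + v_{8} = 2·v_{7}  ⇒ sig = [4:2]
  P = {0,3,5,8}:  v_{0} + v_{3} + v_{5} + v_{8} = 3·v_{7}  ⇒ sig = [4:3]

so the primitive-relation signature multiset is
    |P|=2: 10 collections, coeffs (), (1), (1), (1), (1,1), (1,1), (1,1), (1,1,1), (1,1,2), (1,1,2)
    |P|=4: 4 collections, coeffs (), (1), (2), (3)


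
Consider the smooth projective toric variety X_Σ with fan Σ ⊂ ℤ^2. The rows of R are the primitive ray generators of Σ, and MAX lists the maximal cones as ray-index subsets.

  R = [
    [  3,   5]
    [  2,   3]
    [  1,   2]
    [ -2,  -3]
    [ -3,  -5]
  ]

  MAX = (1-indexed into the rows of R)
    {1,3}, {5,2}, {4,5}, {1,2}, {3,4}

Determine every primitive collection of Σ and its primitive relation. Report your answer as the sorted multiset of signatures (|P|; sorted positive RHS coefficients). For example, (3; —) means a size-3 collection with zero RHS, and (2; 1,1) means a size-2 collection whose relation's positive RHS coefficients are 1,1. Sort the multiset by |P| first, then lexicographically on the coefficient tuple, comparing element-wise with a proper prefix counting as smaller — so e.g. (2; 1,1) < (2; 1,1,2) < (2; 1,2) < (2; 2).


5 collections generate NE(X_Σ); each relation:

  {1,5}:  v_{1} + v_{5} = 0  →  sig = (2; —)
  {2,4}:  v_{2} + v_{4} = 0  →  sig = (2; —)
  {1,4}:  v_{1} + v_{4} = v_{3}  →  sig = (2; 1)
  {2,3}:  v_{2} + v_{3} = v_{1}  →  sig = (2; 1)
  {3,5}:  v_{3} + v_{5} = v_{4}  →  sig = (2; 1)

Sorted signature multiset PRS(X):
{ (2; —) ×2,  (2; 1) ×3 }


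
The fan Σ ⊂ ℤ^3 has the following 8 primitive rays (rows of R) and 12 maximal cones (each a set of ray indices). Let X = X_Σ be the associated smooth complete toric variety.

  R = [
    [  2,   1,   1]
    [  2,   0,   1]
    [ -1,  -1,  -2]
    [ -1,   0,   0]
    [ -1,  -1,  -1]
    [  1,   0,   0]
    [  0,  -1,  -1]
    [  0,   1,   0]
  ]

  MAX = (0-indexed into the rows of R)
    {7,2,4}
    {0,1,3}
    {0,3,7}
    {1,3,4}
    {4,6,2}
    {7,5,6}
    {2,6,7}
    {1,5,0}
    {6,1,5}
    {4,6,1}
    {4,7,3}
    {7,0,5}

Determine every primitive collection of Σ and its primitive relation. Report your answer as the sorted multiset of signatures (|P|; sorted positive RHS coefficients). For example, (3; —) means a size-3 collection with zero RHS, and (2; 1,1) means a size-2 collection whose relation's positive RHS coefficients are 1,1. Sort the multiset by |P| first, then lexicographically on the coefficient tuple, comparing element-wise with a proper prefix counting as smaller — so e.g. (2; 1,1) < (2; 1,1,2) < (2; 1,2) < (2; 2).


|primitive collections| = 11. Relations:

  • {3,5}:  v_{3} + v_{5} = 0  so sig = (2; —)
  • {0,4}:  v_{0} + v_{4} = v_{5}  so sig = (2; 1)
  • {1,7}:  v_{1} + v_{7} = v_{0}  so sig = (2; 1)
  • {3,6}:  v_{3} + v_{6} = v_{4}  so sig = (2; 1)
  • {4,5}:  v_{4} + v_{5} = v_{6}  so sig = (2; 1)
  • {1,2}:  v_{1} + v_{2} = v_{5} + v_{6}  so sig = (2; 1,1)
  • {0,2}:  v_{0} + v_{2} = v_{5} + v_{6} + v_{7}  so sig = (2; 1,1,1)
  • {2,3}:  v_{2} + v_{3} = 2·v_{4} + v_{7}  so sig = (2; 1,2)
  • {2,5}:  v_{2} + v_{5} = 2·v_{6} + v_{7}  so sig = (2; 1,2)
  • {0,6}:  v_{0} + v_{6} = 2·v_{5}  so sig = (2; 2)
  • {4,6,7}:  v_{4} + v_{6} + v_{7} = v_{2}  so sig = (3; 1)

Hence PRS(X_Σ) =
    (2; —)
    (2; 1)
    (2; 1)
    (2; 1)
    (2; 1)
    (2; 1,1)
    (2; 1,1,1)
    (2; 1,2)
    (2; 1,2)
    (2; 2)
    (3; 1)


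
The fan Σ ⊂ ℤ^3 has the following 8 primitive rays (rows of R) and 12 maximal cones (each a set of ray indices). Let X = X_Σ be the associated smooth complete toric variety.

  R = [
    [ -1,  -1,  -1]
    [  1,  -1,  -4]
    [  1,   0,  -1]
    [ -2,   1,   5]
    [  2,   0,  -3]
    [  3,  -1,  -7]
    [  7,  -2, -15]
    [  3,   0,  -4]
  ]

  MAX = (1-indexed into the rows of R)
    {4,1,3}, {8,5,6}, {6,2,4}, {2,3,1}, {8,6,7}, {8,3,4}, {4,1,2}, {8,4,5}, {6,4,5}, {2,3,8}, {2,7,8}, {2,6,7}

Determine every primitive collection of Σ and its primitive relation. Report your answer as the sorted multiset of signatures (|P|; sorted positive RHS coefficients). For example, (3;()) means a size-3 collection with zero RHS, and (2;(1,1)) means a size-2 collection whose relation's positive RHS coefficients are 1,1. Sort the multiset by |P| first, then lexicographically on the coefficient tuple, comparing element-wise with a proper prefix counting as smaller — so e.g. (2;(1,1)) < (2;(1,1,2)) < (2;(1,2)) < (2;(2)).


Δ(Σ) — 8 vertices, 14 min non-faces:

  {1,5}:  v_{1} + v_{5} = v_{2} — sig = (2;(1))
  {2,5}:  v_{2} + v_{5} = v_{6} — sig = (2;(1))
  {3,5}:  v_{3} + v_{5} = v_{8} — sig = (2;(1))
  {1,8}:  v_{1} + v_{8} = v_{2} + v_{3} — sig = (2;(1,1))
  {3,6}:  v_{3} + v_{6} = v_{2} + v_{8} — sig = (2;(1,1))
  {4,7}:  v_{4} + v_{7} = v_{5} + v_{6} — sig = (2;(1,1))
  {5,7}:  v_{5} + v_{7} = 2·v_{6} + v_{8} — sig = (2;(1,2))
  {1,7}:  v_{1} + v_{7} = 3·v_{2} + v_{8} — sig = (2;(1,3))
  {1,6}:  v_{1} + v_{6} = 2·v_{2} — sig = (2;(2))
  {3,7}:  v_{3} + v_{7} = 2·v_{2} + 2·v_{8} — sig = (2;(2,2))
  {2,3,4}:  v_{2} + v_{3} + v_{4} = 0 — sig = (3;())
  {2,4,8}:  v_{2} + v_{4} + v_{8} = v_{5} — sig = (3;(1))
  {2,6,8}:  v_{2} + v_{6} + v_{8} = v_{7} — sig = (3;(1))
  {4,6,8}:  v_{4} + v_{6} + v_{8} = 2·v_{5} — sig = (3;(2))

Sorted signature multiset PRS(X):
[(2;(1)), (2;(1)), (2;(1)), (2;(1,1)), (2;(1,1)), (2;(1,1)), (2;(1,2)), (2;(1,3)), (2;(2)), (2;(2,2)), (3;()), (3;(1)), (3;(1)), (3;(2))]


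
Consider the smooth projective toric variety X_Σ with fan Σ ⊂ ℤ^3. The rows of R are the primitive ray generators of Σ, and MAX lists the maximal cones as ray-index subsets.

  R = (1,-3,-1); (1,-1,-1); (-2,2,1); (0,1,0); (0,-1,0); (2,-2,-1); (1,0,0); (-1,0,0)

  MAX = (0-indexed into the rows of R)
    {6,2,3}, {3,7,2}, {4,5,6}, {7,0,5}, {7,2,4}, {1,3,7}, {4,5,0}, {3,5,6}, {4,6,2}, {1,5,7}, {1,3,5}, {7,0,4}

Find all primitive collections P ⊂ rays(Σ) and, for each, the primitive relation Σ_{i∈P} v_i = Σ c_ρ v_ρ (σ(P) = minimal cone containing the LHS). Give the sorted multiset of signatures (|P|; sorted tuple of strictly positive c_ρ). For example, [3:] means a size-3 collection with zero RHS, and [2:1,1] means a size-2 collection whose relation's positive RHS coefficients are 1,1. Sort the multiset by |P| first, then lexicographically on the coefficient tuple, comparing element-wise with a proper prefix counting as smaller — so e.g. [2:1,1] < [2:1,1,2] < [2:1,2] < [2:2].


|primitive collections| = 12. Relations:

  P={2,5}:  v_{2} + v_{5} = 0  →  sig = [2:]
  P={3,4}:  v_{3} + v_{4} = 0  →  sig = [2:]
  P={6,7}:  v_{6} + v_{7} = 0  →  sig = [2:]
  P={0,2}:  v_{0} + v_{2} = v_{4} + v_{7}  →  sig = [2:1,1]
  P={0,3}:  v_{0} + v_{3} = v_{5} + v_{7}  →  sig = [2:1,1]
  P={0,6}:  v_{0} + v_{6} = v_{4} + v_{5}  →  sig = [2:1,1]
  P={1,2}:  v_{1} + v_{2} = v_{3} + v_{7}  →  sig = [2:1,1]
  P={1,4}:  v_{1} + v_{4} = v_{5} + v_{7}  →  sig = [2:1,1]
  P={1,6}:  v_{1} + v_{6} = v_{3} + v_{5}  →  sig = [2:1,1]
  P={0,1}:  v_{0} + v_{1} = 2·v_{5} + 2·v_{7}  →  sig = [2:2,2]
  P={3,5,7}:  v_{3} + v_{5} + v_{7} = v_{1}  →  sig = [3:1]
  P={4,5,7}:  v_{4} + v_{5} + v_{7} = v_{0}  →  sig = [3:1]

Hence PRS(X_Σ) =
[[2:], [2:], [2:], [2:1,1], [2:1,1], [2:1,1], [2:1,1], [2:1,1], [2:1,1], [2:2,2], [3:1], [3:1]]


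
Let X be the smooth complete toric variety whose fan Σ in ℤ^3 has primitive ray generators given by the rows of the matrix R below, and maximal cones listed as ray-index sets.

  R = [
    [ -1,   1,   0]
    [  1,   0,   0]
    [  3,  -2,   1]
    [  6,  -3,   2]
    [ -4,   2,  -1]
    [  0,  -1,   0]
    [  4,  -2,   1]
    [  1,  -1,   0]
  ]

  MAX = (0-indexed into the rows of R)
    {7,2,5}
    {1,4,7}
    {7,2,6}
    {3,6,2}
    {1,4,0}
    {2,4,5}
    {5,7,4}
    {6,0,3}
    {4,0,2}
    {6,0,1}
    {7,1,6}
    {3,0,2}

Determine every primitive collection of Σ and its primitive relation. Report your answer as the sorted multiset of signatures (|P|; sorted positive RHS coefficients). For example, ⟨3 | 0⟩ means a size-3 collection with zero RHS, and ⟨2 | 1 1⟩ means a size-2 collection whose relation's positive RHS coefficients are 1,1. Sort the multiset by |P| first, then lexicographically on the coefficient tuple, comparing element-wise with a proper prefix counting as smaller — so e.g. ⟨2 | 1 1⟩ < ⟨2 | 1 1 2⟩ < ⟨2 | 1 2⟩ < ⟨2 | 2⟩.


Minimal non-faces — 12 found among 8 rays, 12 max cones:

  P = {0,7}:  v_{0} + v_{7} = 0  ⟹  sig = ⟨2 | 0⟩
  P = {4,6}:  v_{4} + v_{6} = 0  ⟹  sig = ⟨2 | 0⟩
  P = {1,2}:  v_{1} + v_{2} = v_{6}  ⟹  sig = ⟨2 | 1⟩
  P = {1,5}:  v_{1} + v_{5} = v_{7}  ⟹  sig = ⟨2 | 1⟩
  P = {0,5}:  v_{0} + v_{5} = v_{2} + v_{4}  ⟹  sig = ⟨2 | 1 1⟩
  P = {3,4}:  v_{3} + v_{4} = v_{0} + v_{2}  ⟹  sig = ⟨2 | 1 1⟩
  P = {3,7}:  v_{3} + v_{7} = v_{2} + v_{6}  ⟹  sig = ⟨2 | 1 1⟩
  P = {5,6}:  v_{5} + v_{6} = v_{2} + v_{7}  ⟹  sig = ⟨2 | 1 1⟩
  P = {1,3}:  v_{1} + v_{3} = v_{0} + 2·v_{6}  ⟹  sig = ⟨2 | 1 2⟩
  P = {3,5}:  v_{3} + v_{5} = 2·v_{2}  ⟹  sig = ⟨2 | 2⟩
  P = {0,2,6}:  v_{0} + v_{2} + v_{6} = v_{3}  ⟹  sig = ⟨3 | 1⟩
  P = {2,4,7}:  v_{2} + v_{4} + v_{7} = v_{5}  ⟹  sig = ⟨3 | 1⟩

Hence PRS(X_Σ) =
[⟨2 | 0⟩, ⟨2 | 0⟩, ⟨2 | 1⟩, ⟨2 | 1⟩, ⟨2 | 1 1⟩, ⟨2 | 1 1⟩, ⟨2 | 1 1⟩, ⟨2 | 1 1⟩, ⟨2 | 1 2⟩, ⟨2 | 2⟩, ⟨3 | 1⟩, ⟨3 | 1⟩]


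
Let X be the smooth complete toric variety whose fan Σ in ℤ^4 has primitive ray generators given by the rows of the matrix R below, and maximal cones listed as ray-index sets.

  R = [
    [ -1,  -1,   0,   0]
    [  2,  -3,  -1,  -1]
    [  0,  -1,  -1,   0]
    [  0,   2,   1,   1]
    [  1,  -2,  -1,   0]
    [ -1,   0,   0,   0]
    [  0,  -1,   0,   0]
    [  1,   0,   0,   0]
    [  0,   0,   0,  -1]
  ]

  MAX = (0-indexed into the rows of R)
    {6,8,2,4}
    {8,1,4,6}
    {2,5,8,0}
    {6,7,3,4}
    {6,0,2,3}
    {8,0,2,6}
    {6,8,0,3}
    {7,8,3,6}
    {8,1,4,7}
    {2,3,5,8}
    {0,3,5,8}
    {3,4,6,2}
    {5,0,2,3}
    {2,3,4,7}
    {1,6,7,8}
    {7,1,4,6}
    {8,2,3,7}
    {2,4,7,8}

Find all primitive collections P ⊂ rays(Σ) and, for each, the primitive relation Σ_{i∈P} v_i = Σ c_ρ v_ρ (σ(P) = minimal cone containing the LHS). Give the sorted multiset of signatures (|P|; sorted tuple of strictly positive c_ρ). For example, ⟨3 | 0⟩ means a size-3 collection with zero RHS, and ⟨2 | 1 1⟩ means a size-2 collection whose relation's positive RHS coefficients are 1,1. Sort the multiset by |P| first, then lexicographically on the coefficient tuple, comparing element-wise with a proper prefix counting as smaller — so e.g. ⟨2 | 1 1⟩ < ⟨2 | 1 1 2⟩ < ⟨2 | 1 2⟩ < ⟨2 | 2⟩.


Δ(Σ) — 9 vertices, 14 min non-faces:

  P = {5,7}:  v_{5} + v_{7} = 0  ⟹  sig = ⟨2 | 0⟩
  P = {0,7}:  v_{0} + v_{7} = v_{6}  ⟹  sig = ⟨2 | 1⟩
  P = {5,6}:  v_{5} + v_{6} = v_{0}  ⟹  sig = ⟨2 | 1⟩
  P = {4,5}:  v_{4} + v_{5} = v_{2} + v_{6}  ⟹  sig = ⟨2 | 1 1⟩
  P = {1,5}:  v_{1} + v_{5} = v_{4} + v_{6} + v_{8}  ⟹  sig = ⟨2 | 1 1 1⟩
  P = {0,1}:  v_{0} + v_{1} = v_{4} + 2·v_{6} + v_{8}  ⟹  sig = ⟨2 | 1 1 2⟩
  P = {0,4}:  v_{0} + v_{4} = v_{2} + 2·v_{6}  ⟹  sig = ⟨2 | 1 2⟩
  P = {1,2}:  v_{1} + v_{2} = 2·v_{4} + v_{8}  ⟹  sig = ⟨2 | 1 2⟩
  P = {1,3}:  v_{1} + v_{3} = v_{6} + 2·v_{7}  ⟹  sig = ⟨2 | 1 2⟩
  P = {2,6,7}:  v_{2} + v_{6} + v_{7} = v_{4}  ⟹  sig = ⟨3 | 1⟩
  P = {3,4,8}:  v_{3} + v_{4} + v_{8} = v_{7}  ⟹  sig = ⟨3 | 1⟩
  P = {2,3,6,8}:  v_{2} + v_{3} + v_{6} + v_{8} = 0  ⟹  sig = ⟨4 | 0⟩
  P = {0,2,3,8}:  v_{0} + v_{2} + v_{3} + v_{8} = v_{5}  ⟹  sig = ⟨4 | 1⟩
  P = {4,6,7,8}:  v_{4} + v_{6} + v_{7} + v_{8} = v_{1}  ⟹  sig = ⟨4 | 1⟩

Hence PRS(X_Σ) =
    ⟨2 | 0⟩
    ⟨2 | 1⟩
    ⟨2 | 1⟩
    ⟨2 | 1 1⟩
    ⟨2 | 1 1 1⟩
    ⟨2 | 1 1 2⟩
    ⟨2 | 1 2⟩
    ⟨2 | 1 2⟩
    ⟨2 | 1 2⟩
    ⟨3 | 1⟩
    ⟨3 | 1⟩
    ⟨4 | 0⟩
    ⟨4 | 1⟩
    ⟨4 | 1⟩


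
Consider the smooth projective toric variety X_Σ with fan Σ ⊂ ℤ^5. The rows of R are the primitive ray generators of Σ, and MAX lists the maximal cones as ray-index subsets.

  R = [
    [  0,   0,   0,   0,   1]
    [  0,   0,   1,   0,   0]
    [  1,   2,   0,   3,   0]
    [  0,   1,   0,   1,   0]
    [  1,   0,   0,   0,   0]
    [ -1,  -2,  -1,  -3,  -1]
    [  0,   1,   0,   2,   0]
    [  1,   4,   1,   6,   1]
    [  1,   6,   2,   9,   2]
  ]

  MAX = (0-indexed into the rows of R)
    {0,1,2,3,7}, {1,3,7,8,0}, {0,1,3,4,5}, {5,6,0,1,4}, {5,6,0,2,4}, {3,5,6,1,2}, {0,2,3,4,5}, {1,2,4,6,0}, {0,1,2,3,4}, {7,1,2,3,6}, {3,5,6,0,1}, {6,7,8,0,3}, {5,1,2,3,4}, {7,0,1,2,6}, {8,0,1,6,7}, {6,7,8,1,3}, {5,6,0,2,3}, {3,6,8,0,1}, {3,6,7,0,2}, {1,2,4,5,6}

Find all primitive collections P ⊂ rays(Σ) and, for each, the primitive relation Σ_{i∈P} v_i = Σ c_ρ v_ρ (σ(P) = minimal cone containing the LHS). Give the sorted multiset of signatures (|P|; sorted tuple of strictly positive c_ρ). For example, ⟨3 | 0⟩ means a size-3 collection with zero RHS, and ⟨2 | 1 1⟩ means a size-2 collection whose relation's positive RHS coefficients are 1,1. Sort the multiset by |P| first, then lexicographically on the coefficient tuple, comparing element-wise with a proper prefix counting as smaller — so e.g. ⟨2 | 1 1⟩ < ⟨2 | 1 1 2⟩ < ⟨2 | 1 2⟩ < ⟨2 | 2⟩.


The 9 primitive collections of Σ (r=9, n=5):

  P = {5,7}:  v_{5} + v_{7} = v_{3} + v_{6}  so sig = ⟨2 | 1 1⟩
  P = {4,8}:  v_{4} + v_{8} = v_{0} + v_{1} + v_{2} + v_{7}  so sig = ⟨2 | 1 1 1 1⟩
  P = {4,7}:  v_{4} + v_{7} = v_{0} + v_{1} + 2·v_{2}  so sig = ⟨2 | 1 1 2⟩
  P = {5,8}:  v_{5} + v_{8} = v_{0} + v_{1} + 2·v_{3} + 2·v_{6}  so sig = ⟨2 | 1 1 2 2⟩
  P = {2,8}:  v_{2} + v_{8} = 2·v_{7}  so sig = ⟨2 | 2⟩
  P = {3,4,6}:  v_{3} + v_{4} + v_{6} = v_{2}  so sig = ⟨3 | 1⟩
  P = {0,1,2,5}:  v_{0} + v_{1} + v_{2} + v_{5} = 0  so sig = ⟨4 | 0⟩
  P = {0,1,2,3,6}:  v_{0} + v_{1} + v_{2} + v_{3} + v_{6} = v_{7}  so sig = ⟨5 | 1⟩
  P = {0,1,3,6,7}:  v_{0} + v_{1} + v_{3} + v_{6} + v_{7} = v_{8}  so sig = ⟨5 | 1⟩

so the primitive-relation signature multiset is
[⟨2 | 1 1⟩, ⟨2 | 1 1 1 1⟩, ⟨2 | 1 1 2⟩, ⟨2 | 1 1 2 2⟩, ⟨2 | 2⟩, ⟨3 | 1⟩, ⟨4 | 0⟩, ⟨5 | 1⟩, ⟨5 | 1⟩]
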